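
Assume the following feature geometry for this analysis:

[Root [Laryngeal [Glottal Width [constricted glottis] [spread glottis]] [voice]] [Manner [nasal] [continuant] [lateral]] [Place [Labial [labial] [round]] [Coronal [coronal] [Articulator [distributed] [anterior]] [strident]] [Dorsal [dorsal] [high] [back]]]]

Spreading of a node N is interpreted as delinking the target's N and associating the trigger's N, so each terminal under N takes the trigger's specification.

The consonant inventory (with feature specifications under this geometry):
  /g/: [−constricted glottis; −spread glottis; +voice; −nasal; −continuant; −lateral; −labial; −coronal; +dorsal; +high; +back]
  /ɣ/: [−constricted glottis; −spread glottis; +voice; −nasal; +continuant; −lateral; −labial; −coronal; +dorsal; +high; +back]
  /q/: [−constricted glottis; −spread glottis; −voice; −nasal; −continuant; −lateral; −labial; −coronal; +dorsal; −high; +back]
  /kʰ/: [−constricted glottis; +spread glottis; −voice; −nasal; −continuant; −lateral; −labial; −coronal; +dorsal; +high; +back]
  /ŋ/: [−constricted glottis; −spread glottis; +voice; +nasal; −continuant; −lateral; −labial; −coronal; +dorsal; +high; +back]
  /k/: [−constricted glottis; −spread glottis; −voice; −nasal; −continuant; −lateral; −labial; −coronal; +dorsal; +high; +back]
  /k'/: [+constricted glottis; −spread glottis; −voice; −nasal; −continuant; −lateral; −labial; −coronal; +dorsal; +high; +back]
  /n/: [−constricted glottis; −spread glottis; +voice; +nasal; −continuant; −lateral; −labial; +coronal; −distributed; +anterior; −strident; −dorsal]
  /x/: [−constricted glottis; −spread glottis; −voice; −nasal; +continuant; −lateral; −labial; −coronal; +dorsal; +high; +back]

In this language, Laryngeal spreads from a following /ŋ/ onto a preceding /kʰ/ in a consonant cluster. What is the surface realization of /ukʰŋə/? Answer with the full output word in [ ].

[ugŋə]

Terminals under Laryngeal in this geometry: [constricted glottis], [spread glottis], [voice].
Spreading Laryngeal from /ŋ/ onto /kʰ/ replaces those values with /ŋ/'s: [−constricted glottis], [−spread glottis], [+voice]. Features outside Laryngeal ([nasal], [continuant], [lateral], …) stay as in /kʰ/.
The resulting bundle matches /g/ in the inventory; substituting it for /kʰ/ gives [ugŋə].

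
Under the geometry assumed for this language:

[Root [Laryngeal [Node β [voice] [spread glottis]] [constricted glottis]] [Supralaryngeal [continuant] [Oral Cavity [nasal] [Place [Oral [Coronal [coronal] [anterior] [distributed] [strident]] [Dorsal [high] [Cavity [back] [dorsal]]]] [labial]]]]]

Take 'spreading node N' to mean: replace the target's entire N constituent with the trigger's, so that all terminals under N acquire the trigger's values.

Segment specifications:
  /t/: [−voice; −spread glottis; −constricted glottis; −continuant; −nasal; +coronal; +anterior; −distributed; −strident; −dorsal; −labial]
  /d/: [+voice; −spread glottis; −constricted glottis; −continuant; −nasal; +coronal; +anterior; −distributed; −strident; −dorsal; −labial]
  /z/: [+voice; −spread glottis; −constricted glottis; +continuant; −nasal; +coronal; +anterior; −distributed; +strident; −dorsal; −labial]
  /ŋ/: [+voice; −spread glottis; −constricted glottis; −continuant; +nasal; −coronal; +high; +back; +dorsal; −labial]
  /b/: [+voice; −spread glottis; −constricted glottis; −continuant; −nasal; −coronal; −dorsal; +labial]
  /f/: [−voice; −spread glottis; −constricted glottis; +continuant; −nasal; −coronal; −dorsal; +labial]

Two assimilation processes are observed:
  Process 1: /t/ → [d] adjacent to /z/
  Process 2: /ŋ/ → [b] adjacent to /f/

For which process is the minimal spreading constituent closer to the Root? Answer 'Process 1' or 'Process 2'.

Process 1: the feature that changes is [voice]; the minimal node is [voice] (depth 3).
Process 2: the features that change are [nasal], [labial], [dorsal], [high], [back]; the minimal node is Oral Cavity (depth 2).
Depth 2 < depth 3; Process 2 involves the structurally higher constituent Oral Cavity.

Process 2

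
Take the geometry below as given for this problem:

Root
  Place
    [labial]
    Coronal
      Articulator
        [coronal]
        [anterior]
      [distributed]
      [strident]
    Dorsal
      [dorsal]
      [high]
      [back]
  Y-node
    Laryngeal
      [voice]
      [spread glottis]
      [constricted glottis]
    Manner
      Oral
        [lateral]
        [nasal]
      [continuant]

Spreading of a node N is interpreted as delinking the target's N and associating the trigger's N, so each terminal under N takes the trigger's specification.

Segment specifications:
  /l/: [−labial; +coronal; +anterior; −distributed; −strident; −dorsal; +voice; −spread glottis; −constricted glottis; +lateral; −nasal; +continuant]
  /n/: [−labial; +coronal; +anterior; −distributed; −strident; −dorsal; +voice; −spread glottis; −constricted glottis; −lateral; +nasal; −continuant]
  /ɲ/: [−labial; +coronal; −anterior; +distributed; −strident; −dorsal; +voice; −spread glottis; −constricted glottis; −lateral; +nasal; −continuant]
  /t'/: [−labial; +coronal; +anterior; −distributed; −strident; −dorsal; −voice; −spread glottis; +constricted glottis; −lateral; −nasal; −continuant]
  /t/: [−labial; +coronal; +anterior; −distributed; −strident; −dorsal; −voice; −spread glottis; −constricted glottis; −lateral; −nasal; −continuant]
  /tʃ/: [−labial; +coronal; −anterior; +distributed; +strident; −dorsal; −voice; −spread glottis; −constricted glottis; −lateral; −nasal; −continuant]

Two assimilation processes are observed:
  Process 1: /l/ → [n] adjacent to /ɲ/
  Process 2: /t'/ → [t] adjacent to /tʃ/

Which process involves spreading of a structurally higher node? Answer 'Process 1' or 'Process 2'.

Process 1

Process 1 alters [nasal], [continuant], [lateral]; the lowest common ancestor is Manner (depth 2 from Root).
In Process 2, [constricted glottis] changes, so the minimal spreading node is [constricted glottis] at depth 3.
Depth 2 < depth 3; Process 1 involves the structurally higher constituent Manner.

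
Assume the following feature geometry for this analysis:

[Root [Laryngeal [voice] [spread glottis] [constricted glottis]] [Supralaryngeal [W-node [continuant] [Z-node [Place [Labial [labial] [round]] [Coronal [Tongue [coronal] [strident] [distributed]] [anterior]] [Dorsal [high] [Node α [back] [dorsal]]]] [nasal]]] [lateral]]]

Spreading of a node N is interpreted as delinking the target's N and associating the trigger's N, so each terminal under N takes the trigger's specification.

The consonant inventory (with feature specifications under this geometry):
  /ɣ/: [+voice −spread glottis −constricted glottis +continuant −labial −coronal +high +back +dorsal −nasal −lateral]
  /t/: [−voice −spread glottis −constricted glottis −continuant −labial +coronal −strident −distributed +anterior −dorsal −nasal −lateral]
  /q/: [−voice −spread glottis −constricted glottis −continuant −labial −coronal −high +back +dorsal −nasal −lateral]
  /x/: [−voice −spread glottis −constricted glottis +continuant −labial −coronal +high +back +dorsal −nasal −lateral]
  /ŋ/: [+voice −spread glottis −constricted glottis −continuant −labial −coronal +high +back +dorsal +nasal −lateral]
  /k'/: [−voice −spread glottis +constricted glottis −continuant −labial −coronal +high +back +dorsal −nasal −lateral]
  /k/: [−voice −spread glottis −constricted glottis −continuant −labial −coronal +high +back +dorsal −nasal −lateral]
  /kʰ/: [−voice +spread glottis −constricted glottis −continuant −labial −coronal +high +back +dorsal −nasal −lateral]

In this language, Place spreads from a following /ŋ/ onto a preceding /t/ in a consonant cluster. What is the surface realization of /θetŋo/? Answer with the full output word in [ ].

[θekŋo]

Place immediately or transitively dominates [labial], [round], [coronal], [strident], [distributed], [anterior], [high], [back], [dorsal].
The target acquires /ŋ/'s values for everything under Place — [−labial], [−coronal], [+high], [+back], [+dorsal] — while keeping its own [voice], [spread glottis], [constricted glottis], ….
This feature bundle is that of [k], so /θetŋo/ surfaces as [θekŋo].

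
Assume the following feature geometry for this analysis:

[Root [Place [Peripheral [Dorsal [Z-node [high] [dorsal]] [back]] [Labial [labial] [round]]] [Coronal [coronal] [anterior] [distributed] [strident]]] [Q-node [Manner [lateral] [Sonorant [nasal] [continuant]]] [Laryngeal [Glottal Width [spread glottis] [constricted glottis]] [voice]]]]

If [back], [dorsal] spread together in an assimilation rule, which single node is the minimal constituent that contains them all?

[back] is immediately dominated by Dorsal.
[dorsal] is immediately dominated by Z-node.
The lowest node appearing on every path is Dorsal; each proper daughter of Dorsal fails to dominate at least one of the listed features.

Dorsal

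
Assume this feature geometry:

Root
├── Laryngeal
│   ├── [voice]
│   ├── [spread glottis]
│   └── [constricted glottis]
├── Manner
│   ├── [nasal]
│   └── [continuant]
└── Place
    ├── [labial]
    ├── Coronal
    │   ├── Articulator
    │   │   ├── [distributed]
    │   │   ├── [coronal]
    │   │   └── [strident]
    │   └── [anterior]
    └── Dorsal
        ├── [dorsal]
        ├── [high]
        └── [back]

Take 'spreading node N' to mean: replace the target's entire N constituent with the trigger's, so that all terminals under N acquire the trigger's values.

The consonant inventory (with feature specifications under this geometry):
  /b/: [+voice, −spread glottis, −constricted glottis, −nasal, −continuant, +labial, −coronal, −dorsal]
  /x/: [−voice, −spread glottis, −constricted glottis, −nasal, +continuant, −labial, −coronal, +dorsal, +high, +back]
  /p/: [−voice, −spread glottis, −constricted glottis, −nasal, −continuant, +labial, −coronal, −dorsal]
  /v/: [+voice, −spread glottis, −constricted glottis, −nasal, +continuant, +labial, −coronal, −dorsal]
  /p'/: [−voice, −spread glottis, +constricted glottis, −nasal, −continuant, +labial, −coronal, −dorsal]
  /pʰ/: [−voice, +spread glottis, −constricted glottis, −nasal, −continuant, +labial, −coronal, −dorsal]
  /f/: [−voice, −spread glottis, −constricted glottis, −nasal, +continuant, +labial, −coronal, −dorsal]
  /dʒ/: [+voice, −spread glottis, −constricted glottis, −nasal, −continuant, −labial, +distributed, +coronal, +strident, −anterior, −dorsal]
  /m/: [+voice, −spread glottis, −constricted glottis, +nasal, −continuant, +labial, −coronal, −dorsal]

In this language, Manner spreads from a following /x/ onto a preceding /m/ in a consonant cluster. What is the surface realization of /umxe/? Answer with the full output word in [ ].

[uvxe]

Manner immediately or transitively dominates [nasal], [continuant].
After delinking /m/'s Manner and linking /x/'s, the affected terminals become [−nasal], [+continuant]; [voice], [spread glottis], [constricted glottis], … (outside Manner) are retained from /m/.
The resulting bundle matches /v/ in the inventory; substituting it for /m/ gives [uvxe].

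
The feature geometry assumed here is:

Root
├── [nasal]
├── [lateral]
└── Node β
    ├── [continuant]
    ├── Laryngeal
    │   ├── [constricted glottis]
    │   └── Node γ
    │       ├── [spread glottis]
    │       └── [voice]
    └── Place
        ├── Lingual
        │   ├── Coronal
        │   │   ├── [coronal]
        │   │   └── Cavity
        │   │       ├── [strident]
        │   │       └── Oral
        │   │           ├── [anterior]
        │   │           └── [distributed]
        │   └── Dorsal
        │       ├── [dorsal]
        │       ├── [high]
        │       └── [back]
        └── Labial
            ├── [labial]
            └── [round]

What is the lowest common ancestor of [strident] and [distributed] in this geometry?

[strident] is immediately dominated by Cavity.
[distributed] is immediately dominated by Oral.
These paths first converge at Cavity; no daughter of Cavity dominates all 2 features, so Cavity is the minimal constituent.

Cavity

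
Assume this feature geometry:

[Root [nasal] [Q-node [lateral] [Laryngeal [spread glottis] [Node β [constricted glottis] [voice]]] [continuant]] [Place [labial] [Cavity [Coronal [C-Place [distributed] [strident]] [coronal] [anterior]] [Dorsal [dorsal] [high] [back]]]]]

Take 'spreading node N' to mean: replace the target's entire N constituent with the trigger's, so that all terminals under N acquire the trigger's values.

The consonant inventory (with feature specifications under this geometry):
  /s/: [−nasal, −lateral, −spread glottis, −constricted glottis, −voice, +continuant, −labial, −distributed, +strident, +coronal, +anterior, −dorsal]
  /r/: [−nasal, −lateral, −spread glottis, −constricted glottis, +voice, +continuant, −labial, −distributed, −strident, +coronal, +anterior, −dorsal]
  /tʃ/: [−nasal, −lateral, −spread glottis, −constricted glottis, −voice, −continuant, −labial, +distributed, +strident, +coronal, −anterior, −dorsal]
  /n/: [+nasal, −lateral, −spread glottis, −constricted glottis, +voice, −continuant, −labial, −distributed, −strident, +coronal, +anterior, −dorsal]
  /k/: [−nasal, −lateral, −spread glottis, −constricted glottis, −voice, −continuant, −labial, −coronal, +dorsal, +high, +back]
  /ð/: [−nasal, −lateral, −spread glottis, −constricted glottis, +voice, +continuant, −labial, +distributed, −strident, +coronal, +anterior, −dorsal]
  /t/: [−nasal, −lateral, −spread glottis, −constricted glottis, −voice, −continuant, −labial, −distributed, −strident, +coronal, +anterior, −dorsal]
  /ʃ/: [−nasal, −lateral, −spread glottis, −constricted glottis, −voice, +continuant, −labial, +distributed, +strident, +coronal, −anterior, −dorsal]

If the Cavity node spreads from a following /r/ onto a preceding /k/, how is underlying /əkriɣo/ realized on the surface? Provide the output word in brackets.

Cavity immediately or transitively dominates [distributed], [strident], [coronal], [anterior], [dorsal], [high], [back].
The target acquires /r/'s values for everything under Cavity — [−distributed], [−strident], [+coronal], [+anterior], [−dorsal] — while keeping its own [nasal], [lateral], [spread glottis], ….
Among the inventory, only /t/ has exactly this specification, giving the surface form [ətriɣo].

[ətriɣo]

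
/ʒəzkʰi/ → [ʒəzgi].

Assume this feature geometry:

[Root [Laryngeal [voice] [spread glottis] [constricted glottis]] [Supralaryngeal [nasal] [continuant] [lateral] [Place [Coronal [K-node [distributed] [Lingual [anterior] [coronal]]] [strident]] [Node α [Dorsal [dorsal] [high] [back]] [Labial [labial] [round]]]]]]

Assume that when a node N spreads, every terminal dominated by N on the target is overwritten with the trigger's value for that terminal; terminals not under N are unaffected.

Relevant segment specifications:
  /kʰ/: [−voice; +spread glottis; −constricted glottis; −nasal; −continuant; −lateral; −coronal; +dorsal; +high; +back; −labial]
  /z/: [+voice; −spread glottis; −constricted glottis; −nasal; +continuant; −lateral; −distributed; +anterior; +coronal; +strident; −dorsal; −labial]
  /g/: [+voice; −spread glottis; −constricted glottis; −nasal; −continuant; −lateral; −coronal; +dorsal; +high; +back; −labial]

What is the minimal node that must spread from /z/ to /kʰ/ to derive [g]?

Laryngeal

The alternation /kʰ/ → [g] changes [voice], [spread glottis] and nothing else.
In this geometry the lowest node dominating all of them is Laryngeal: every daughter of Laryngeal dominates only a proper subset, so no lower node suffices.
If Laryngeal spreads, every terminal under it takes /z/'s value, producing [g] as observed.
Since [coronal], [continuant] are preserved even though /z/ disagrees there, no node above Laryngeal spread.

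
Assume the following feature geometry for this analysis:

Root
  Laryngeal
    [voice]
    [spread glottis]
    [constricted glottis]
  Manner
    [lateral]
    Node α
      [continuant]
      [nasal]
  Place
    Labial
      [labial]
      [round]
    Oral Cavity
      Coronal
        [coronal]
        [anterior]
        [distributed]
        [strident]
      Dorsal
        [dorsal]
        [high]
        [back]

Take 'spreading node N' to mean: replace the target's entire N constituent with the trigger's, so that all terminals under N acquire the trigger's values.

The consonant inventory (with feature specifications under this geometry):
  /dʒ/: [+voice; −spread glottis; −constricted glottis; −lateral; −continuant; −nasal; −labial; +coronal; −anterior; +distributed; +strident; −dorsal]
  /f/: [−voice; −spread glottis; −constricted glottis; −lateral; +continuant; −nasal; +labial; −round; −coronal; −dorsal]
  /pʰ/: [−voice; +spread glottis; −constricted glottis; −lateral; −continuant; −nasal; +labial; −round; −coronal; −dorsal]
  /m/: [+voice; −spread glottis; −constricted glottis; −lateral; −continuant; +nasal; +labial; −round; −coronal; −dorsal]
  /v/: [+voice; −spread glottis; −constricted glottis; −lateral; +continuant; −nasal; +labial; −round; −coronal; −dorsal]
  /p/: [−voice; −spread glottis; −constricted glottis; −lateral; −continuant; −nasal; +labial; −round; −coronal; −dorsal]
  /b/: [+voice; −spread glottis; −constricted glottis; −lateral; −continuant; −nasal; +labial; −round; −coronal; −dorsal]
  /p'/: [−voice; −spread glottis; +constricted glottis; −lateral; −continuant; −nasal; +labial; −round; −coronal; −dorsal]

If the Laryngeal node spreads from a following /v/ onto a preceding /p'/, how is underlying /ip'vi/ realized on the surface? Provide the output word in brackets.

Laryngeal immediately or transitively dominates [voice], [spread glottis], [constricted glottis].
Spreading Laryngeal from /v/ onto /p'/ replaces those values with /v/'s: [+voice], [−spread glottis], [−constricted glottis]. Features outside Laryngeal ([lateral], [continuant], [nasal], …) stay as in /p'/.
The resulting bundle matches /b/ in the inventory; substituting it for /p'/ gives [ibvi].

[ibvi]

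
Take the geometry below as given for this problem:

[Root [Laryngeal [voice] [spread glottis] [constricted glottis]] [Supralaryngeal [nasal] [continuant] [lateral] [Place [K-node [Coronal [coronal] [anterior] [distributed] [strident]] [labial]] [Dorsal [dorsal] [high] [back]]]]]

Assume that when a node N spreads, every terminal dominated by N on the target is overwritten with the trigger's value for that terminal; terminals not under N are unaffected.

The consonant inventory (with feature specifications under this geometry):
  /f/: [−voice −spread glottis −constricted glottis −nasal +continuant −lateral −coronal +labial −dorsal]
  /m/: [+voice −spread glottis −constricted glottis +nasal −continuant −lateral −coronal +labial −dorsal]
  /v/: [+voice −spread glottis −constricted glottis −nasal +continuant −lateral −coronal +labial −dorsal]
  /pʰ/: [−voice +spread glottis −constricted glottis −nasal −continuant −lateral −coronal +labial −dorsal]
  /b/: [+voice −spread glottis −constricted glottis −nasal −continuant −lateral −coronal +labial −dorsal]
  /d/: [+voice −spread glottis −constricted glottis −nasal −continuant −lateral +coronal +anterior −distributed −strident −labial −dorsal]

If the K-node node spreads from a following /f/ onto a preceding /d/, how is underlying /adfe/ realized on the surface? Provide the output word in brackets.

The K-node node dominates the terminals [coronal], [anterior], [distributed], [strident], [labial].
Spreading K-node from /f/ onto /d/ replaces those values with /f/'s: [−coronal], [+labial]. Features outside K-node ([voice], [spread glottis], [constricted glottis], …) stay as in /d/.
Among the inventory, only /b/ has exactly this specification, giving the surface form [abfe].

[abfe]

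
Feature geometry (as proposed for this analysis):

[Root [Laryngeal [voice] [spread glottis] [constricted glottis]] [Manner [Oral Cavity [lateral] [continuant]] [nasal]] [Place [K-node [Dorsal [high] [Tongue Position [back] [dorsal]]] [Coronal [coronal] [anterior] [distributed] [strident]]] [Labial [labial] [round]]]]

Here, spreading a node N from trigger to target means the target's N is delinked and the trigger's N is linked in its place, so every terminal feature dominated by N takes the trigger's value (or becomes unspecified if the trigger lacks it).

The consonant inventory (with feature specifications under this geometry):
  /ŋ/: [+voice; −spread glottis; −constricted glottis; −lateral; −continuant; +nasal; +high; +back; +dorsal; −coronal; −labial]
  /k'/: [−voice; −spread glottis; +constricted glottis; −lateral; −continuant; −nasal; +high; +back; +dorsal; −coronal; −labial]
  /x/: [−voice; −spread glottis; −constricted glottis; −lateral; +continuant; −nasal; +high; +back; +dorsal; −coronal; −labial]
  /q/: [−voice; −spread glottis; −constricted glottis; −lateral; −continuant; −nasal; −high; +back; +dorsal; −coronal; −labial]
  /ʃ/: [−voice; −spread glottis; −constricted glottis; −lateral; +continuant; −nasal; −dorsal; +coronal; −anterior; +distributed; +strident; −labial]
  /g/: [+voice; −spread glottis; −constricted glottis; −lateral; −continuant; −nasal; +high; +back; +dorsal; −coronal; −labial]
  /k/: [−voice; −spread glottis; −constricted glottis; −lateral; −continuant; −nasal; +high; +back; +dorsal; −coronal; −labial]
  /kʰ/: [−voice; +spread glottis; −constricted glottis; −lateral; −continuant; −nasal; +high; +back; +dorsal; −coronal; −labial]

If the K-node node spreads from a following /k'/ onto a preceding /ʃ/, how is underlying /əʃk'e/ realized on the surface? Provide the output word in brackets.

K-node immediately or transitively dominates [high], [back], [dorsal], [coronal], [anterior], [distributed], [strident].
Spreading K-node from /k'/ onto /ʃ/ replaces those values with /k'/'s: [+high], [+back], [+dorsal], [−coronal]. Features outside K-node ([voice], [spread glottis], [constricted glottis], …) stay as in /ʃ/.
The resulting bundle matches /x/ in the inventory; substituting it for /ʃ/ gives [əxk'e].

[əxk'e]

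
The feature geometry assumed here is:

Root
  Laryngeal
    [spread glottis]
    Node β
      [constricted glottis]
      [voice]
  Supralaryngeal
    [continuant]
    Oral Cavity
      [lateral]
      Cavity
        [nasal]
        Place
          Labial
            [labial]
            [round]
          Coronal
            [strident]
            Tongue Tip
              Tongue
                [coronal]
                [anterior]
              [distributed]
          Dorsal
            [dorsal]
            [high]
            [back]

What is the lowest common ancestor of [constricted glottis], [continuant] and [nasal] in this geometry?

Root

[constricted glottis] lies under Node β (below Laryngeal).
[continuant]: Root / Supralaryngeal / [continuant].
[nasal]: Root / Supralaryngeal / Oral Cavity / Cavity / [nasal].
These paths first converge at Root; no daughter of Root dominates all 3 features, so Root is the minimal constituent.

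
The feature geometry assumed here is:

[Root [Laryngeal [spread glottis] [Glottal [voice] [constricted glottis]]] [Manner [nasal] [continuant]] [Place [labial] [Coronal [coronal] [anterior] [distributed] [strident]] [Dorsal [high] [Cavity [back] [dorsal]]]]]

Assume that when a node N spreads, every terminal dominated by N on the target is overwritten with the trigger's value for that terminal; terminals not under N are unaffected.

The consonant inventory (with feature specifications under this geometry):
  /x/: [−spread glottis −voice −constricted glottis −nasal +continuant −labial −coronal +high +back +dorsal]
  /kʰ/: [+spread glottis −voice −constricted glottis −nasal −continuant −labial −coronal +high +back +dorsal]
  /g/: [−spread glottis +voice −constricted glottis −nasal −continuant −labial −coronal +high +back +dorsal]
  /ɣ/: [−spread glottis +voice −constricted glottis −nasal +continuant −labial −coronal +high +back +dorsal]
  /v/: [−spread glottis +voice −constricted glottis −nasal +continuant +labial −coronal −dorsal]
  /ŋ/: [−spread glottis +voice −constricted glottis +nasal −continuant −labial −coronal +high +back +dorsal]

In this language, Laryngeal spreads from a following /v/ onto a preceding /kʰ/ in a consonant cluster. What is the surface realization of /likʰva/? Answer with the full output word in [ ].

Laryngeal immediately or transitively dominates [spread glottis], [voice], [constricted glottis].
The target acquires /v/'s values for everything under Laryngeal — [−spread glottis], [+voice], [−constricted glottis] — while keeping its own [nasal], [continuant], [labial], ….
This feature bundle is that of [g], so /likʰva/ surfaces as [ligva].

[ligva]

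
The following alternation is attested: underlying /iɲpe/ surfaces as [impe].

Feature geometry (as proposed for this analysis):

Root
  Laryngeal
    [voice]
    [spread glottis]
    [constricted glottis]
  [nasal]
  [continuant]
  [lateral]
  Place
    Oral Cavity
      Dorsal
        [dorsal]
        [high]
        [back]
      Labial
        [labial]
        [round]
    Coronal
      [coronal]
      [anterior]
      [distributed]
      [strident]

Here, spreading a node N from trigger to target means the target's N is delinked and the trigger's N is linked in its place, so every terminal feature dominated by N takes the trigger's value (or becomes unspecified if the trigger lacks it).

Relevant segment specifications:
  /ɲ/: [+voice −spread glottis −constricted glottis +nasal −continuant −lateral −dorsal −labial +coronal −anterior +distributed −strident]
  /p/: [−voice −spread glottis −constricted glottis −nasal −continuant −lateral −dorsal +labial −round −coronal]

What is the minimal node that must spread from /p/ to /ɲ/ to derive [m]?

Place

Comparing /ɲ/ with its surface form [m], the features that change are [labial], [round], [coronal], [anterior], [distributed], [strident].
These terminals are all dominated by Place, and no proper subconstituent of Place covers them all; Place is their lowest common ancestor.
Spreading Place from /p/ overwrites each of those terminals with /p/'s values, yielding exactly [m].
Had Root spread, [voice], [nasal] would have taken /p/'s values; they stay as in /ɲ/, confirming the spreading constituent is exactly Place.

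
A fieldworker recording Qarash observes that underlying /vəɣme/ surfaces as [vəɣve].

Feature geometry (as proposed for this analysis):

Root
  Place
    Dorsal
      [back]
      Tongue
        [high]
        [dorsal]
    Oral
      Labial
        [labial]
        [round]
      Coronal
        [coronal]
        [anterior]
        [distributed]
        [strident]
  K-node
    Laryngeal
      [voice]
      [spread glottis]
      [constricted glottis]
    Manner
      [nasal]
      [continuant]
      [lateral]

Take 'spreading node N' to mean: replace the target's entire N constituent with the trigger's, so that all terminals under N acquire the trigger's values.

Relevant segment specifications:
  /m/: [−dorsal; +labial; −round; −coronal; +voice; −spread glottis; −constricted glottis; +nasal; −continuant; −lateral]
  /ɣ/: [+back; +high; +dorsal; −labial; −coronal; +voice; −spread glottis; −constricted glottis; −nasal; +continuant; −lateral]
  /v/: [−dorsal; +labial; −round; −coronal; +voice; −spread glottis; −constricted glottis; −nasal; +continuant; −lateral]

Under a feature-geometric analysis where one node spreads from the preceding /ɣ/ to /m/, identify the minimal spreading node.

Manner

Feature comparison: [nasal], [continuant] differ between /m/ and [v]; the remaining terminals match.
The smallest constituent containing every changed terminal is Manner — each of its daughters lacks at least one of the affected features.
Delinking /m/'s Manner and associating /ɣ/'s Manner gives precisely the feature bundle of [v].
Features on which the two segments disagree outside Manner, such as [labial], [dorsal], are unchanged — nothing dominating them spread, and Manner is the minimal sufficient constituent.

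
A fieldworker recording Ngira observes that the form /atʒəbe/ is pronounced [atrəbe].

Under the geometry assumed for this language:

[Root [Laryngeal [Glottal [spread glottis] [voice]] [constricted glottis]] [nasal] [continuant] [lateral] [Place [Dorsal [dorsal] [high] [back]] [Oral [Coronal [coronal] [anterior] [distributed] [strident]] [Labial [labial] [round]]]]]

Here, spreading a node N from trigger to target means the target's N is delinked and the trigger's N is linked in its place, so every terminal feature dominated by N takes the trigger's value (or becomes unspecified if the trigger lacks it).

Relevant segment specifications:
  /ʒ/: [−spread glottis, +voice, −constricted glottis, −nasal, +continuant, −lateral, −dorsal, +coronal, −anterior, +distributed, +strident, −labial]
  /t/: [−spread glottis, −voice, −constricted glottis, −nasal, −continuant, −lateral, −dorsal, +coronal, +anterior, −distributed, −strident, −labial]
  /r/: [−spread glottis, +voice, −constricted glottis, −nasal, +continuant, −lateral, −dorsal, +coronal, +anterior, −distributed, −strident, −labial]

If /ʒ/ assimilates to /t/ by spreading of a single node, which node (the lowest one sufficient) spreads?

Coronal

Comparing /ʒ/ with its surface form [r], the features that change are [anterior], [distributed], [strident].
The smallest constituent containing every changed terminal is Coronal — each of its daughters lacks at least one of the affected features.
Spreading Coronal from /t/ overwrites each of those terminals with /t/'s values, yielding exactly [r].
[voice], [continuant] stay as in /ʒ/ although /t/ differs there, so no node dominating them spread; among the remaining candidates Coronal is the lowest that derives the output.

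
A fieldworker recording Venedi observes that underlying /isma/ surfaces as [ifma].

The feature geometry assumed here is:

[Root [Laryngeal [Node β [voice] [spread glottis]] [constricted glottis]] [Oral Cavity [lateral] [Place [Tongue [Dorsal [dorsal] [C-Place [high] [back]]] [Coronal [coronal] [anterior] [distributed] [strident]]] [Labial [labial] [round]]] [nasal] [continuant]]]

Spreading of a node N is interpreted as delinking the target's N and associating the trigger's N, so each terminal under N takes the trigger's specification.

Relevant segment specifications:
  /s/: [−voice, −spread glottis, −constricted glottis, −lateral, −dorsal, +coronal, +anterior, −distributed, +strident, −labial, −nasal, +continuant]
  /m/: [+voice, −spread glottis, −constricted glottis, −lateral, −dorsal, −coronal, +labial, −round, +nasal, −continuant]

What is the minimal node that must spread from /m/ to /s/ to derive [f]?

Place

Comparing /s/ with its surface form [f], the features that change are [labial], [round], [coronal], [anterior], [distributed], [strident].
Tracing each changed feature up the tree, the paths first meet at Place; any lower node misses at least one of them.
Spreading Place from /m/ overwrites each of those terminals with /m/'s values, yielding exactly [f].
Had Oral Cavity or a higher node spread, [nasal], [continuant] would have taken /m/'s values; they stay as in /s/, confirming the spreading constituent is exactly Place.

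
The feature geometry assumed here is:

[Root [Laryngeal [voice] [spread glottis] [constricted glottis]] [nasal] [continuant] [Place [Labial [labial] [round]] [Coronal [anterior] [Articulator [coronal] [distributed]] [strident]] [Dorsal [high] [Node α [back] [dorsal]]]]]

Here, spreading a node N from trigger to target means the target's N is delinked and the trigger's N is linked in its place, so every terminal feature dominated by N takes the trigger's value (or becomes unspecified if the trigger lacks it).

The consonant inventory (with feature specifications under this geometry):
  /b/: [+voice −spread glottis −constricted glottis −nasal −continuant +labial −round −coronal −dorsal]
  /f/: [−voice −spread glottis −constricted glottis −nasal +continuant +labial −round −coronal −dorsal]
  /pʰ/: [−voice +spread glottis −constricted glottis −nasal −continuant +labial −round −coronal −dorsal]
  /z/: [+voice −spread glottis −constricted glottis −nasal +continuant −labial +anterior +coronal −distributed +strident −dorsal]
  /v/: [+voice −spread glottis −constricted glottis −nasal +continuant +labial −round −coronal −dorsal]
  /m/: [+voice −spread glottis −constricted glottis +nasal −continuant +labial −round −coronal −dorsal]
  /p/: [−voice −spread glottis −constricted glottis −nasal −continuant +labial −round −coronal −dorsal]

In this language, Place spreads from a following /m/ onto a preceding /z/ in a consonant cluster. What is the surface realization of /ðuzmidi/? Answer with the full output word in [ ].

[ðuvmidi]

The Place node dominates the terminals [labial], [round], [anterior], [coronal], [distributed], [strident], [high], [back], [dorsal].
Spreading Place from /m/ onto /z/ replaces those values with /m/'s: [+labial], [−round], [−coronal], [−dorsal]. Features outside Place ([voice], [spread glottis], [constricted glottis], …) stay as in /z/.
The resulting bundle matches /v/ in the inventory; substituting it for /z/ gives [ðuvmidi].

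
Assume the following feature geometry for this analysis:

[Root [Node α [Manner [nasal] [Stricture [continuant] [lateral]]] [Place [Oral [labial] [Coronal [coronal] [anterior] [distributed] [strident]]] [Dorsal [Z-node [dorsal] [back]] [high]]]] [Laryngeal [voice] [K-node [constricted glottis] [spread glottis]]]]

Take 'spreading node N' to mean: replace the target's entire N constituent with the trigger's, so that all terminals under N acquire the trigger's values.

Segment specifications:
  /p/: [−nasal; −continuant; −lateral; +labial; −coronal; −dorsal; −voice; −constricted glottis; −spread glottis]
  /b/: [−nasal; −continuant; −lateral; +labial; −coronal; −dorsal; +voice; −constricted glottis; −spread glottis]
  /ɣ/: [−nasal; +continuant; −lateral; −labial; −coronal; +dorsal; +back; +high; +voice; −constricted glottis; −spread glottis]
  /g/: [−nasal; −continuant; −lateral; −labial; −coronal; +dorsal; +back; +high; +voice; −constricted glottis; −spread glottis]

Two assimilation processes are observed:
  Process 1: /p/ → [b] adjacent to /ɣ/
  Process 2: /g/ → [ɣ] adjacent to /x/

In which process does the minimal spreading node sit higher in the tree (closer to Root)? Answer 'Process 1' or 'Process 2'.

In Process 1, [voice] changes, so the minimal spreading node is [voice] at depth 2.
Process 2: the feature that changes is [continuant]; the minimal node is [continuant] (depth 4).
[voice] (depth 2) sits above [continuant] (depth 4), making Process 1 the one with the higher spreading node.

Process 1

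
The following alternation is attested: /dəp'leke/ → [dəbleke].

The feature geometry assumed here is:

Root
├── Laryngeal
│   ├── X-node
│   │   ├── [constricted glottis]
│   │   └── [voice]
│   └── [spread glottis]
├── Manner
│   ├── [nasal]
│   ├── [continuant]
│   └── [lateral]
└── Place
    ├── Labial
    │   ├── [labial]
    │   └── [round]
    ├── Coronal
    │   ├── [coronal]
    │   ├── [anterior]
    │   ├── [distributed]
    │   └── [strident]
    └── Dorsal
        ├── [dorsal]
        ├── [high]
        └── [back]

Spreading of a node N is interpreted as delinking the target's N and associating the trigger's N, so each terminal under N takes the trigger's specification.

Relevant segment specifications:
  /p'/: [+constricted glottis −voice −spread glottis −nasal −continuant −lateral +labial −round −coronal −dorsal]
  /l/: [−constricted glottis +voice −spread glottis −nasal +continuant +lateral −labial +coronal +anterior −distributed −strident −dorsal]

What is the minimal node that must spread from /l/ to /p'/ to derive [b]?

X-node

/p'/ and [b] differ in [voice], [constricted glottis]; every other specified feature is identical.
These terminals are all dominated by X-node, and no proper subconstituent of X-node covers them all; X-node is their lowest common ancestor.
Delinking /p'/'s X-node and associating /l/'s X-node gives precisely the feature bundle of [b].
Features on which the two segments disagree outside X-node, such as [lateral], [labial], are unchanged — nothing dominating them spread, and X-node is the minimal sufficient constituent.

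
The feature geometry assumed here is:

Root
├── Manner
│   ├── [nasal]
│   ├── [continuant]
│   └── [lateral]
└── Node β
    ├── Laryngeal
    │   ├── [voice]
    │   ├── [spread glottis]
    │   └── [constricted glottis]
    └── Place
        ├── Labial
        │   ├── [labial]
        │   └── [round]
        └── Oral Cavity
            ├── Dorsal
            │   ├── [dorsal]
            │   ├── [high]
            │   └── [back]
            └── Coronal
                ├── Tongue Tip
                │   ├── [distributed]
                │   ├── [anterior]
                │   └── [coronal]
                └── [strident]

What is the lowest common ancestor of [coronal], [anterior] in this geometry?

[coronal] is immediately dominated by Tongue Tip.
[anterior] is immediately dominated by Tongue Tip.
Tongue Tip is the lowest common ancestor — every listed feature sits under it, and no single subconstituent of Tongue Tip covers them all.

Tongue Tip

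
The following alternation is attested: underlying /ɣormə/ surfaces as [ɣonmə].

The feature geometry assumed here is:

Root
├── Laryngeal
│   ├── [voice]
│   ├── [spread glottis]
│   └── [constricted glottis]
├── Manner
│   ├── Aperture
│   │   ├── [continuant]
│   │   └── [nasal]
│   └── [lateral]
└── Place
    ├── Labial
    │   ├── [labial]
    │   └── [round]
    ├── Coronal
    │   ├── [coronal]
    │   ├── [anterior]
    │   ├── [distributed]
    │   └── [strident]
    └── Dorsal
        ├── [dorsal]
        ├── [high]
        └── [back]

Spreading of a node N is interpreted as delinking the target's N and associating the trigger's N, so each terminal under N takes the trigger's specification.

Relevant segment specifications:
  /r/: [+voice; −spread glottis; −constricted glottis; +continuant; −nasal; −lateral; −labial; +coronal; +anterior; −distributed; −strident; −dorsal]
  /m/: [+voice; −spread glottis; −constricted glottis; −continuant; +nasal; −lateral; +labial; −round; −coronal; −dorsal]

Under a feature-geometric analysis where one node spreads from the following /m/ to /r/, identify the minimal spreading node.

Aperture

Comparing /r/ with its surface form [n], the features that change are [nasal], [continuant].
In this geometry the lowest node dominating all of them is Aperture: every daughter of Aperture dominates only a proper subset, so no lower node suffices.
Spreading Aperture from /m/ overwrites each of those terminals with /m/'s values, yielding exactly [n].
[labial], [coronal] stay as in /r/ although /m/ differs there, so no node dominating them spread; among the remaining candidates Aperture is the lowest that derives the output.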